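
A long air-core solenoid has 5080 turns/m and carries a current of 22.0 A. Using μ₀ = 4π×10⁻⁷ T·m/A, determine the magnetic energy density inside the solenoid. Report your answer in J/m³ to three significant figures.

u ≈ 7850 J/m³

B = μ₀nI = (4π×10⁻⁷)(5.080×10^3)(22.0) = 0.1404 T.
u = B²/(2μ₀) = (0.1404)²/(2×4π×10⁻⁷) = 7.848×10^3 J/m³.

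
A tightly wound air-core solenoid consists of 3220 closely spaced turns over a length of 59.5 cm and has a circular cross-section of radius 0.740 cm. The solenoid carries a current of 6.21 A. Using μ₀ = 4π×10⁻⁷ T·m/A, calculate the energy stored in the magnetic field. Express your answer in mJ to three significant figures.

A = πr² = π(7.400×10^-3 m)² = 1.720×10^-4 m².
L = μ₀N²A/ℓ = (4π×10⁻⁷)(3220)²(1.720×10^-4)/(0.595) = 3.767×10^-3 H.
U = ½LI² = ½(3.767×10^-3)(6.21)² = 7.264×10^-2 J.

U ≈ 72.6 mJ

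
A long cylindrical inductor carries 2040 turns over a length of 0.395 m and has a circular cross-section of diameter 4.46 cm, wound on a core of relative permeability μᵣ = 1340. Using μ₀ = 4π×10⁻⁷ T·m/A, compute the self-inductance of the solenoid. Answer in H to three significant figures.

A = π(d/2)² = π(2.230×10^-2 m)² = 1.562×10^-3 m².
For a long solenoid, L = μ₀μᵣN²A/ℓ.
L = (4π×10⁻⁷)(1340)(2040)²(1.562×10^-3)/(0.395 m) = 27.72 H.

L ≈ 27.7 H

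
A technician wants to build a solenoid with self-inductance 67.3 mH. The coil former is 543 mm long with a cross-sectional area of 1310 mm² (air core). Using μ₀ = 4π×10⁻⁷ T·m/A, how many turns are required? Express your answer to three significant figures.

A = 1310 mm² = 1.310×10^-3 m².
From L = μ₀N²A/ℓ, N = √(Lℓ / (μ₀A)).
N = √[(6.730×10^-2)(0.543) / ((4π×10⁻⁷)×1.310×10^-3)] = √(2.220×10^7) ≈ 4711.6.

N ≈ 4710 turns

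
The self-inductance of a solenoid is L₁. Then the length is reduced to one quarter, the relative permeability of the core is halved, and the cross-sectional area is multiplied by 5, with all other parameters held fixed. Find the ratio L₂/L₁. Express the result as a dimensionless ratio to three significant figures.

L₂/L₁ = 10.0

For a solenoid, L ∝ μᵣN²A/ℓ.
L₂/L₁ = (0.25)^-1 × (0.5) × (5) = 10.0.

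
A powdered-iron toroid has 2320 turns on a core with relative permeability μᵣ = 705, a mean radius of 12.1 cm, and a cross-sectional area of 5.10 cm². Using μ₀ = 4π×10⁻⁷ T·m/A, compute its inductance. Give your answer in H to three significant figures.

For a thin toroid, L = μ₀μᵣN²A/(2πR).
L = (4π×10⁻⁷)(705)(2320)²(5.100×10^-4) / (2π×0.121 m) = 3.199 H.

L ≈ 3.20 H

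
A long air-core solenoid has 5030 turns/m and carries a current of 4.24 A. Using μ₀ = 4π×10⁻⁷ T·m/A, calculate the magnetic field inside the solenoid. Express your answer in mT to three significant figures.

B ≈ 26.8 mT

Inside a long solenoid, B = μ₀nI.
B = (4π×10⁻⁷)(5.030×10^3 m⁻¹)(4.24 A) = 2.680×10^-2 T.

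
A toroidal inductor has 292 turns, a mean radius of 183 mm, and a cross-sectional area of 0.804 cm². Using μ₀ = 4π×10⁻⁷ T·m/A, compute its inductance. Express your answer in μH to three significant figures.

For a thin toroid, L = μ₀N²A/(2πR).
L = (4π×10⁻⁷)(292)²(8.040×10^-5) / (2π×0.183 m) = 7.492×10^-6 H.

L ≈ 7.49 μH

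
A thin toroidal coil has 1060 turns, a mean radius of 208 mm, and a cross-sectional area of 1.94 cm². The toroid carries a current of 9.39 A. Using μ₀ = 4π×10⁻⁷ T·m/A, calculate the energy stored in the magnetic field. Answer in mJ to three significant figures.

L = μ₀N²A/(2πR) = (4π×10⁻⁷)(1060)²(1.940×10^-4)/(2π×0.208) = 2.096×10^-4 H.
U = ½LI² = ½(2.096×10^-4)(9.39)² = 9.240×10^-3 J.

U ≈ 9.24 mJ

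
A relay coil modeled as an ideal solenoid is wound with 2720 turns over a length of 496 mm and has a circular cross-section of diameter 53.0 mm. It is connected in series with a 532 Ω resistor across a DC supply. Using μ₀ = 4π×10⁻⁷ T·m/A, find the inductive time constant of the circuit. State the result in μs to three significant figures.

τ ≈ 77.7 μs

A = π(d/2)² = π(2.650×10^-2 m)² = 2.206×10^-3 m².
L = μ₀N²A/ℓ = (4π×10⁻⁷)(2720)²(2.206×10^-3)/(0.496) = 4.135×10^-2 H.
τ = L/R = (4.135×10^-2)/(532) = 7.773×10^-5 s.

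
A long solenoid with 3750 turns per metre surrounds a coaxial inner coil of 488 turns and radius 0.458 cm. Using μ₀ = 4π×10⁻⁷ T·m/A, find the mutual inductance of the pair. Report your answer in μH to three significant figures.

M ≈ 152 μH

The outer solenoid produces a uniform field B₁ = μ₀n₁I₁ across the inner coil,
so the flux linkage is N₂Φ = N₂B₁A₂ = μ₀n₁N₂A₂·I₁, giving M = μ₀n₁N₂A₂.
A₂ = πr² = π(4.580×10^-3 m)² = 6.590×10^-5 m².
M = (4π×10⁻⁷)(3750)(488)(6.590×10^-5) = 1.515×10^-4 H.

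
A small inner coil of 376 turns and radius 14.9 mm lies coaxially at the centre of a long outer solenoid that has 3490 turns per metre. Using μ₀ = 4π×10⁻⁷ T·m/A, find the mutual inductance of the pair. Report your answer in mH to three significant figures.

The outer solenoid produces a uniform field B₁ = μ₀n₁I₁ across the inner coil,
so the flux linkage is N₂Φ = N₂B₁A₂ = μ₀n₁N₂A₂·I₁, giving M = μ₀n₁N₂A₂.
A₂ = πr² = π(1.490×10^-2 m)² = 6.9746×10^-4 m².
M = (4π×10⁻⁷)(3490)(376)(6.9746×10^-4) = 1.150×10^-3 H.

M ≈ 1.15 mH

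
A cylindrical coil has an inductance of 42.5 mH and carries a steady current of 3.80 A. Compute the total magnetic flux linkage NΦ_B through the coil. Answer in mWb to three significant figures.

From L = NΦ_B/I, the flux linkage is NΦ_B = LI.
NΦ_B = (4.250×10^-2 H)(3.80 A) = 0.1615 Wb.

NΦ_B ≈ 162 mWb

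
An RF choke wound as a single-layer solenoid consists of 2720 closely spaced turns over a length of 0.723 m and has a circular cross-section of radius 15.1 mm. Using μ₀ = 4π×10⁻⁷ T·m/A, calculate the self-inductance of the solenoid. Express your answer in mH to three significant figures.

A = πr² = π(1.510×10^-2 m)² = 7.163×10^-4 m².
For a long solenoid, L = μ₀N²A/ℓ.
L = (4π×10⁻⁷)(2720)²(7.163×10^-4)/(0.723 m) = 9.211×10^-3 H.

L ≈ 9.21 mH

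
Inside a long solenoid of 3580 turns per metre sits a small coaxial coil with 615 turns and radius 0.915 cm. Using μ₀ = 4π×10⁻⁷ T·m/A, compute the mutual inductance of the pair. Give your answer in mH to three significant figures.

M ≈ 0.728 mH

The outer solenoid produces a uniform field B₁ = μ₀n₁I₁ across the inner coil,
so the flux linkage is N₂Φ = N₂B₁A₂ = μ₀n₁N₂A₂·I₁, giving M = μ₀n₁N₂A₂.
A₂ = πr² = π(9.150×10^-3 m)² = 2.630×10^-4 m².
M = (4π×10⁻⁷)(3580)(615)(2.630×10^-4) = 7.277×10^-4 H.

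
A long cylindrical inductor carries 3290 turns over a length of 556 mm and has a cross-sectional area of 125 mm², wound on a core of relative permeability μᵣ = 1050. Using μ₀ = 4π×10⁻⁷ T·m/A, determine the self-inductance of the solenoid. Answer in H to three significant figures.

L ≈ 3.21 H

A = 125 mm² = 1.250×10^-4 m².
For a long solenoid, L = μ₀μᵣN²A/ℓ.
L = (4π×10⁻⁷)(1050)(3290)²(1.250×10^-4)/(0.556 m) = 3.211 H.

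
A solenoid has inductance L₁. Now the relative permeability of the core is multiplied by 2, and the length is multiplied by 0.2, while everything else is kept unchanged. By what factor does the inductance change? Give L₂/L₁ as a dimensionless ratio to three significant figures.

For a solenoid, L ∝ μᵣN²A/ℓ.
L₂/L₁ = (2) × (0.2)^-1 = 10.0.

L₂/L₁ = 10.0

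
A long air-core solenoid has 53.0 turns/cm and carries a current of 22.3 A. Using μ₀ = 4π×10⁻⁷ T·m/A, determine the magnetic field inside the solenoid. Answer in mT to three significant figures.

Inside a long solenoid, B = μ₀nI.
B = (4π×10⁻⁷)(5.300×10^3 m⁻¹)(22.3 A) = 0.1485 T.

B ≈ 149 mT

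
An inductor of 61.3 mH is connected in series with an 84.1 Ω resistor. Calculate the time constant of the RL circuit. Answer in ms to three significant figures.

τ ≈ 0.729 ms

τ = L/R = (6.130×10^-2 H)/(84.1 Ω) = 7.289×10^-4 s.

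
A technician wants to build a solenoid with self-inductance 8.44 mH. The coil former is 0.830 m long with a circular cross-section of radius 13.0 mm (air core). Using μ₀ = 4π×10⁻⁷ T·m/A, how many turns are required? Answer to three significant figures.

N ≈ 3240 turns

A = πr² = π(1.300×10^-2 m)² = 5.309×10^-4 m².
From L = μ₀N²A/ℓ, N = √(Lℓ / (μ₀A)).
N = √[(8.440×10^-3)(0.83) / ((4π×10⁻⁷)×5.309×10^-4)] = √(1.050×10^7) ≈ 3240.3.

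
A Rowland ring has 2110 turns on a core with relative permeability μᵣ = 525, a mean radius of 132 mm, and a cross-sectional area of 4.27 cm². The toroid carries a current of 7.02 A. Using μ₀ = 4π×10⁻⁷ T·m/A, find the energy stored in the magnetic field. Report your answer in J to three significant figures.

L = μ₀μᵣN²A/(2πR) = (4π×10⁻⁷)(525)(2110)²(4.270×10^-4)/(2π×0.132) = 1.512 H.
U = ½LI² = ½(1.512)(7.02)² = 37.26 J.

U ≈ 37.3 J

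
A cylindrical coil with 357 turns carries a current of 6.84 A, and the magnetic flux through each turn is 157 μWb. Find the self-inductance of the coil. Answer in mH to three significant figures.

Self-inductance is defined by L = NΦ_B/I (flux linkage over current).
L = (357)(1.570×10^-4 Wb)/(6.84 A) = 8.194×10^-3 H.

L ≈ 8.19 mH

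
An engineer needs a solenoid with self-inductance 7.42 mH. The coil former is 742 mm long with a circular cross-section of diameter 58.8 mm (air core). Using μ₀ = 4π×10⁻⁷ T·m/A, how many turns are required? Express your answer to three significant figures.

A = π(d/2)² = π(2.940×10^-2 m)² = 2.715×10^-3 m².
From L = μ₀N²A/ℓ, N = √(Lℓ / (μ₀A)).
N = √[(7.420×10^-3)(0.742) / ((4π×10⁻⁷)×2.715×10^-3)] = √(1.613×10^6) ≈ 1270.2.

N ≈ 1270 turns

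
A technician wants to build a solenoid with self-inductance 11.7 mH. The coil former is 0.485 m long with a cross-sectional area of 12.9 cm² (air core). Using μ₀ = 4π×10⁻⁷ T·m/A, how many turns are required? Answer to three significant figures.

A = 12.9 cm² = 1.290×10^-3 m².
From L = μ₀N²A/ℓ, N = √(Lℓ / (μ₀A)).
N = √[(1.170×10^-2)(0.485) / ((4π×10⁻⁷)×1.290×10^-3)] = √(3.500×10^6) ≈ 1871.0.

N ≈ 1870 turns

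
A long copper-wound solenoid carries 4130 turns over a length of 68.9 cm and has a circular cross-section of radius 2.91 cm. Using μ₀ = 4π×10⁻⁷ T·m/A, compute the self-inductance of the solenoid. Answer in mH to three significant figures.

A = πr² = π(2.910×10^-2 m)² = 2.660×10^-3 m².
For a long solenoid, L = μ₀N²A/ℓ.
L = (4π×10⁻⁷)(4130)²(2.660×10^-3)/(0.689 m) = 8.276×10^-2 H.

L ≈ 82.8 mH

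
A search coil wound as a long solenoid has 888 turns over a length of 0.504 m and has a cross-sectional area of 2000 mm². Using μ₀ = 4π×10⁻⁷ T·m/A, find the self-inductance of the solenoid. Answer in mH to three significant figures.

L ≈ 3.93 mH

A = 2000 mm² = 2.000×10^-3 m².
For a long solenoid, L = μ₀N²A/ℓ.
L = (4π×10⁻⁷)(888)²(2.000×10^-3)/(0.504 m) = 3.932×10^-3 H.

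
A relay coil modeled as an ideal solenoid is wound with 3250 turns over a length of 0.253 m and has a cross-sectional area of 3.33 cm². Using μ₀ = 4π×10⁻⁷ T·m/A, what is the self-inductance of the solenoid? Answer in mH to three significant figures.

A = 3.33 cm² = 3.330×10^-4 m².
For a long solenoid, L = μ₀N²A/ℓ.
L = (4π×10⁻⁷)(3250)²(3.330×10^-4)/(0.253 m) = 1.747×10^-2 H.

L ≈ 17.5 mH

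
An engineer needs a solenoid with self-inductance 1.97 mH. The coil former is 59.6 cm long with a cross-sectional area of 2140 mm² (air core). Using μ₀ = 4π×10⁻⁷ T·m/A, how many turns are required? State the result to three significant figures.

A = 2140 mm² = 2.140×10^-3 m².
From L = μ₀N²A/ℓ, N = √(Lℓ / (μ₀A)).
N = √[(1.970×10^-3)(0.596) / ((4π×10⁻⁷)×2.140×10^-3)] = √(4.366×10^5) ≈ 660.8.

N ≈ 661 turns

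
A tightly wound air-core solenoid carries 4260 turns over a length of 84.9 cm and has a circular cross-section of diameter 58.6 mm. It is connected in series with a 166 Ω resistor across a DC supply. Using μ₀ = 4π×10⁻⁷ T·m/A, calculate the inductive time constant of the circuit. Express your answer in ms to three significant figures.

A = π(d/2)² = π(2.930×10^-2 m)² = 2.697×10^-3 m².
L = μ₀N²A/ℓ = (4π×10⁻⁷)(4260)²(2.697×10^-3)/(0.849) = 7.244×10^-2 H.
τ = L/R = (7.244×10^-2)/(166) = 4.364×10^-4 s.

τ ≈ 0.436 ms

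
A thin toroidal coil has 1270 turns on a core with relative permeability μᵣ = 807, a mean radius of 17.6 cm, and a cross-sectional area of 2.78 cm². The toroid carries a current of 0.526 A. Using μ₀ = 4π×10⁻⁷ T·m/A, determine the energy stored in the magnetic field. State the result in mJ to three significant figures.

U ≈ 56.9 mJ

L = μ₀μᵣN²A/(2πR) = (4π×10⁻⁷)(807)(1270)²(2.780×10^-4)/(2π×0.176) = 0.4112 H.
U = ½LI² = ½(0.4112)(0.526)² = 5.688×10^-2 J.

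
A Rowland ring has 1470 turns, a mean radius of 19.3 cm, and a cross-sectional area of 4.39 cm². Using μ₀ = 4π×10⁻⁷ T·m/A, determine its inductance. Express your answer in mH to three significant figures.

For a thin toroid, L = μ₀N²A/(2πR).
L = (4π×10⁻⁷)(1470)²(4.390×10^-4) / (2π×0.193 m) = 9.830×10^-4 H.

L ≈ 0.983 mH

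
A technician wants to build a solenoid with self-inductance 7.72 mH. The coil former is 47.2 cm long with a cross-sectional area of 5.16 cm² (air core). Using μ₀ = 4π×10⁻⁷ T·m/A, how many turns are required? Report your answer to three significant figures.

A = 5.16 cm² = 5.160×10^-4 m².
From L = μ₀N²A/ℓ, N = √(Lℓ / (μ₀A)).
N = √[(7.720×10^-3)(0.472) / ((4π×10⁻⁷)×5.160×10^-4)] = √(5.620×10^6) ≈ 2370.6.

N ≈ 2370 turns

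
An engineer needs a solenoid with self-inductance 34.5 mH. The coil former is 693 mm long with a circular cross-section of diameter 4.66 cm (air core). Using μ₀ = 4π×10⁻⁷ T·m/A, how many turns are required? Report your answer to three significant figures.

A = π(d/2)² = π(2.330×10^-2 m)² = 1.706×10^-3 m².
From L = μ₀N²A/ℓ, N = √(Lℓ / (μ₀A)).
N = √[(3.450×10^-2)(0.693) / ((4π×10⁻⁷)×1.706×10^-3)] = √(1.116×10^7) ≈ 3340.0.

N ≈ 3340 turns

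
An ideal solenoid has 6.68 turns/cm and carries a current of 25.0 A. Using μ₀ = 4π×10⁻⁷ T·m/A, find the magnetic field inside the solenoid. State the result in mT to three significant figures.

Inside a long solenoid, B = μ₀nI.
B = (4π×10⁻⁷)(668 m⁻¹)(25.0 A) = 2.099×10^-2 T.

B ≈ 21.0 mT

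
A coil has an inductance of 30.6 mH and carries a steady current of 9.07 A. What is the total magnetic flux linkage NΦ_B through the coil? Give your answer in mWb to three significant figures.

NΦ_B ≈ 278 mWb

From L = NΦ_B/I, the flux linkage is NΦ_B = LI.
NΦ_B = (3.060×10^-2 H)(9.07 A) = 0.2775 Wb.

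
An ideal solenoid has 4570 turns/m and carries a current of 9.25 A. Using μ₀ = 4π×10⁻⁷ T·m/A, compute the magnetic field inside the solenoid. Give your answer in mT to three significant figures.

Inside a long solenoid, B = μ₀nI.
B = (4π×10⁻⁷)(4.570×10^3 m⁻¹)(9.25 A) = 5.312×10^-2 T.

B ≈ 53.1 mT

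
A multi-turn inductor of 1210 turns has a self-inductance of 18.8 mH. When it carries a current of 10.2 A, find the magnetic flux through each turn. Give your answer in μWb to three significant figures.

From L = NΦ_B/I, the flux per turn is Φ_B = LI/N.
Φ_B = (1.880×10^-2 H)(10.2 A)/1210 = 1.5848×10^-4 Wb.

Φ_B ≈ 158 μWb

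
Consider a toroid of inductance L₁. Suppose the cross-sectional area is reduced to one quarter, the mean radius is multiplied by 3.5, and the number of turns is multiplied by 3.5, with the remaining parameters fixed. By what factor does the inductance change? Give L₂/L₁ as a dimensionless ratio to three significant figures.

L₂/L₁ = 0.875

For a toroid, L ∝ μᵣN²A/R.
L₂/L₁ = (0.25) × (3.5)^-1 × (3.5)^2 = 0.875.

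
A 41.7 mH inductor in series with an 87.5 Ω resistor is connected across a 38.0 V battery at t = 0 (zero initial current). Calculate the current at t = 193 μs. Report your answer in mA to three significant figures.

I ≈ 145 mA

τ = L/R = 4.170×10^-2/87.5 = 4.766×10^-4 s; final current I_∞ = ε/R = 38.0/87.5 = 0.4343 A.
I(t) = I_∞(1 − e^(−t/τ)) with t/τ = 0.405.
I = (0.4343)(1 − e^(−0.405)) = 0.1446 A.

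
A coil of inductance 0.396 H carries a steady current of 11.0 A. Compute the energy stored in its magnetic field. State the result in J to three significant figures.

Stored magnetic energy: U = ½LI².
U = ½(0.396 H)(11.0 A)² = 23.96 J.

U ≈ 24.0 J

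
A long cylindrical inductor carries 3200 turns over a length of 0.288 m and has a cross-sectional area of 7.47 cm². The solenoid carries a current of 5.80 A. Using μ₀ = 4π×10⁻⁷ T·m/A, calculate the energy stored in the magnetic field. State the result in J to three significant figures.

A = 7.47 cm² = 7.470×10^-4 m².
L = μ₀N²A/ℓ = (4π×10⁻⁷)(3200)²(7.470×10^-4)/(0.288) = 3.338×10^-2 H.
U = ½LI² = ½(3.338×10^-2)(5.80)² = 0.5614 J.

U ≈ 0.561 J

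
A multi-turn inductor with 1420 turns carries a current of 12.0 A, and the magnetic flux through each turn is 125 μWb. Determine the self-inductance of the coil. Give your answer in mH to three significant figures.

L ≈ 14.8 mH

Self-inductance is defined by L = NΦ_B/I (flux linkage over current).
L = (1420)(1.250×10^-4 Wb)/(12.0 A) = 1.479×10^-2 H.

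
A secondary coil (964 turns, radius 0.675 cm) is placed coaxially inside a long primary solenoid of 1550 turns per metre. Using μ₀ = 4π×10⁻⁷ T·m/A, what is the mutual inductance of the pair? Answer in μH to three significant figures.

M ≈ 269 μH

The outer solenoid produces a uniform field B₁ = μ₀n₁I₁ across the inner coil,
so the flux linkage is N₂Φ = N₂B₁A₂ = μ₀n₁N₂A₂·I₁, giving M = μ₀n₁N₂A₂.
A₂ = πr² = π(6.750×10^-3 m)² = 1.431×10^-4 m².
M = (4π×10⁻⁷)(1550)(964)(1.431×10^-4) = 2.688×10^-4 H.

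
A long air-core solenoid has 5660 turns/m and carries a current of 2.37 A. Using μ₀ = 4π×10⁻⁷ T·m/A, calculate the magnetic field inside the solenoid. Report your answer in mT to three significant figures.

Inside a long solenoid, B = μ₀nI.
B = (4π×10⁻⁷)(5.660×10^3 m⁻¹)(2.37 A) = 1.686×10^-2 T.

B ≈ 16.9 mT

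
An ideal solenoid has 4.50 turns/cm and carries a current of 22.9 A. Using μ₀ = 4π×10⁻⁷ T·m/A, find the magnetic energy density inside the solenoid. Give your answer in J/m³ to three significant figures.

u ≈ 66.7 J/m³

B = μ₀nI = (4π×10⁻⁷)(450)(22.9) = 1.29496×10^-2 T.
u = B²/(2μ₀) = (1.29496×10^-2)²/(2×4π×10⁻⁷) = 66.72 J/m³.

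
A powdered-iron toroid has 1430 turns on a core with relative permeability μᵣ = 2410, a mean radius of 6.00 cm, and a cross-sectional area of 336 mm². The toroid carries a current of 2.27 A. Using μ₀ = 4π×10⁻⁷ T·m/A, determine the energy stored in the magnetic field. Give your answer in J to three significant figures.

L = μ₀μᵣN²A/(2πR) = (4π×10⁻⁷)(2410)(1430)²(3.360×10^-4)/(2π×6.000×10^-2) = 5.52 H.
U = ½LI² = ½(5.52)(2.27)² = 14.22 J.

U ≈ 14.2 J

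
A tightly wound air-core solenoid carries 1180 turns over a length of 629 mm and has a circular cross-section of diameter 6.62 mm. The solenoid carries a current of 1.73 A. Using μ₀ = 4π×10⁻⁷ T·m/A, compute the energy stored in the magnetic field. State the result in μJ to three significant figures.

A = π(d/2)² = π(3.310×10^-3 m)² = 3.442×10^-5 m².
L = μ₀N²A/ℓ = (4π×10⁻⁷)(1180)²(3.442×10^-5)/(0.629) = 9.5748×10^-5 H.
U = ½LI² = ½(9.5748×10^-5)(1.73)² = 1.433×10^-4 J.

U ≈ 143 μJ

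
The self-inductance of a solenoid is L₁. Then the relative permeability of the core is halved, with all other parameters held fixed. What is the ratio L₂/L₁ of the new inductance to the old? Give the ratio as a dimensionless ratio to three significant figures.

L₂/L₁ = 0.500

For a solenoid, L ∝ μᵣN²A/ℓ.
L₂/L₁ = (0.5) = 0.500.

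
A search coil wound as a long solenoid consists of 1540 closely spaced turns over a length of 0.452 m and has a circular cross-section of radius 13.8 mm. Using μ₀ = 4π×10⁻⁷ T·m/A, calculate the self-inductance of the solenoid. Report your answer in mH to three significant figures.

L ≈ 3.94 mH

A = πr² = π(1.380×10^-2 m)² = 5.983×10^-4 m².
For a long solenoid, L = μ₀N²A/ℓ.
L = (4π×10⁻⁷)(1540)²(5.983×10^-4)/(0.452 m) = 3.9448×10^-3 H.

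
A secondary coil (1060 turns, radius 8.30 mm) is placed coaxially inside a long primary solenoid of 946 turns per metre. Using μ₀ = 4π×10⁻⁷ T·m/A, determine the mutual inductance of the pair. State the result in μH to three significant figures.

The outer solenoid produces a uniform field B₁ = μ₀n₁I₁ across the inner coil,
so the flux linkage is N₂Φ = N₂B₁A₂ = μ₀n₁N₂A₂·I₁, giving M = μ₀n₁N₂A₂.
A₂ = πr² = π(8.300×10^-3 m)² = 2.164×10^-4 m².
M = (4π×10⁻⁷)(946)(1060)(2.164×10^-4) = 2.727×10^-4 H.

M ≈ 273 μH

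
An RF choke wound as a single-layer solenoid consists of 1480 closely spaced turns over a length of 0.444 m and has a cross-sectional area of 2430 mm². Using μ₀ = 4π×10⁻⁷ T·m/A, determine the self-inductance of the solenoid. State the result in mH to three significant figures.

L ≈ 15.1 mH

A = 2430 mm² = 2.430×10^-3 m².
For a long solenoid, L = μ₀N²A/ℓ.
L = (4π×10⁻⁷)(1480)²(2.430×10^-3)/(0.444 m) = 1.506×10^-2 H.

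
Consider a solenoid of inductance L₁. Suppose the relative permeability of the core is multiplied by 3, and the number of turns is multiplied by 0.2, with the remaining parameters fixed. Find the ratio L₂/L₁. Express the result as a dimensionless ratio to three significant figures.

L₂/L₁ = 0.120

For a solenoid, L ∝ μᵣN²A/ℓ.
L₂/L₁ = (3) × (0.2)^2 = 0.120.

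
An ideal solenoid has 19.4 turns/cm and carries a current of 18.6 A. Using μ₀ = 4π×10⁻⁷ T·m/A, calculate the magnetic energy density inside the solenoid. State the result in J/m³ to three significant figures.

u ≈ 818 J/m³

B = μ₀nI = (4π×10⁻⁷)(1.940×10^3)(18.6) = 4.534×10^-2 T.
u = B²/(2μ₀) = (4.534×10^-2)²/(2×4π×10⁻⁷) = 818.1 J/m³.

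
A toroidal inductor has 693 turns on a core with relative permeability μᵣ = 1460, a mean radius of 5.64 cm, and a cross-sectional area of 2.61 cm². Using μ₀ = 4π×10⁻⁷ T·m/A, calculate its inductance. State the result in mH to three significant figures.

L ≈ 649 mH

For a thin toroid, L = μ₀μᵣN²A/(2πR).
L = (4π×10⁻⁷)(1460)(693)²(2.610×10^-4) / (2π×5.640×10^-2 m) = 0.6489 H.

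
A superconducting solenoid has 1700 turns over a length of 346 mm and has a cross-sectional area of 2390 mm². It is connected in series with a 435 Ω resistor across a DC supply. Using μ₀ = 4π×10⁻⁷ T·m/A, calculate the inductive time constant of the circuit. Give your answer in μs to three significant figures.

A = 2390 mm² = 2.390×10^-3 m².
L = μ₀N²A/ℓ = (4π×10⁻⁷)(1700)²(2.390×10^-3)/(0.346) = 2.509×10^-2 H.
τ = L/R = (2.509×10^-2)/(435) = 5.767×10^-5 s.

τ ≈ 57.7 μs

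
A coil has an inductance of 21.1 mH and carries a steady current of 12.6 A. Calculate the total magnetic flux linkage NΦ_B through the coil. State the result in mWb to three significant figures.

From L = NΦ_B/I, the flux linkage is NΦ_B = LI.
NΦ_B = (2.110×10^-2 H)(12.6 A) = 0.2659 Wb.

NΦ_B ≈ 266 mWb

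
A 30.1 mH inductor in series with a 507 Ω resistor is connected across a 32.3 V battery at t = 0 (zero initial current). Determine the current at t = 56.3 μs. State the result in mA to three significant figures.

I ≈ 39.0 mA

τ = L/R = 3.010×10^-2/507 = 5.937×10^-5 s; final current I_∞ = ε/R = 32.3/507 = 6.371×10^-2 A.
I(t) = I_∞(1 − e^(−t/τ)) with t/τ = 0.948.
I = (6.371×10^-2)(1 − e^(−0.948)) = 3.903×10^-2 A.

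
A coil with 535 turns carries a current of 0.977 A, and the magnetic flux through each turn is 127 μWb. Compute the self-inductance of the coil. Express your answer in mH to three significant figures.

Self-inductance is defined by L = NΦ_B/I (flux linkage over current).
L = (535)(1.270×10^-4 Wb)/(0.977 A) = 6.954×10^-2 H.

L ≈ 69.5 mH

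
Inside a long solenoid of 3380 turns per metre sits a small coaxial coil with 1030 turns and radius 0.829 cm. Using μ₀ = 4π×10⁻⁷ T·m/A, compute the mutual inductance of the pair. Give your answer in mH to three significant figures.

M ≈ 0.945 mH

The outer solenoid produces a uniform field B₁ = μ₀n₁I₁ across the inner coil,
so the flux linkage is N₂Φ = N₂B₁A₂ = μ₀n₁N₂A₂·I₁, giving M = μ₀n₁N₂A₂.
A₂ = πr² = π(8.290×10^-3 m)² = 2.159×10^-4 m².
M = (4π×10⁻⁷)(3380)(1030)(2.159×10^-4) = 9.445×10^-4 H.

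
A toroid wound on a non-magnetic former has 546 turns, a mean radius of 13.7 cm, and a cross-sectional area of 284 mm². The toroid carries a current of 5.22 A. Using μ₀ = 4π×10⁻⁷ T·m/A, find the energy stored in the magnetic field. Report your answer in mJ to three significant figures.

U ≈ 1.68 mJ

L = μ₀N²A/(2πR) = (4π×10⁻⁷)(546)²(2.840×10^-4)/(2π×0.137) = 1.236×10^-4 H.
U = ½LI² = ½(1.236×10^-4)(5.22)² = 1.684×10^-3 J.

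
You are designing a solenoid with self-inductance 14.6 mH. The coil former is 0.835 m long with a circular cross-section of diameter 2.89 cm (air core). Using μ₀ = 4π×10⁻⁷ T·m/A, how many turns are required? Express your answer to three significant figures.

A = π(d/2)² = π(1.445×10^-2 m)² = 6.560×10^-4 m².
From L = μ₀N²A/ℓ, N = √(Lℓ / (μ₀A)).
N = √[(1.460×10^-2)(0.835) / ((4π×10⁻⁷)×6.560×10^-4)] = √(1.479×10^7) ≈ 3845.7.

N ≈ 3850 turns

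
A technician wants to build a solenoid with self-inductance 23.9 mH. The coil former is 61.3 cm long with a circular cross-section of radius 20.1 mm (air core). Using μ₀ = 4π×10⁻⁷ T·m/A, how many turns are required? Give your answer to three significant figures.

N ≈ 3030 turns

A = πr² = π(2.010×10^-2 m)² = 1.269×10^-3 m².
From L = μ₀N²A/ℓ, N = √(Lℓ / (μ₀A)).
N = √[(2.390×10^-2)(0.613) / ((4π×10⁻⁷)×1.269×10^-3)] = √(9.186×10^6) ≈ 3030.8.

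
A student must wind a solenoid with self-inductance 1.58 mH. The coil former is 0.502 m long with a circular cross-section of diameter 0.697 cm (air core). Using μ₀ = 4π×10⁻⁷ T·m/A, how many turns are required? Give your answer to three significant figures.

A = π(d/2)² = π(3.485×10^-3 m)² = 3.816×10^-5 m².
From L = μ₀N²A/ℓ, N = √(Lℓ / (μ₀A)).
N = √[(1.580×10^-3)(0.502) / ((4π×10⁻⁷)×3.816×10^-5)] = √(1.654×10^7) ≈ 4067.2.

N ≈ 4070 turns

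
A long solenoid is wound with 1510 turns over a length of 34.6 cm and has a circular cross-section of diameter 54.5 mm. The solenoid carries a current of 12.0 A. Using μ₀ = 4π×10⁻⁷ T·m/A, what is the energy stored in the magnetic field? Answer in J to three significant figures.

U ≈ 1.39 J

A = π(d/2)² = π(2.725×10^-2 m)² = 2.333×10^-3 m².
L = μ₀N²A/ℓ = (4π×10⁻⁷)(1510)²(2.333×10^-3)/(0.346) = 1.932×10^-2 H.
U = ½LI² = ½(1.932×10^-2)(12.0)² = 1.391 J.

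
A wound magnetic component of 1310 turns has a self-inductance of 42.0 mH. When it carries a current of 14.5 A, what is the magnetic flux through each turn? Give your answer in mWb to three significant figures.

From L = NΦ_B/I, the flux per turn is Φ_B = LI/N.
Φ_B = (4.200×10^-2 H)(14.5 A)/1310 = 4.649×10^-4 Wb.

Φ_B ≈ 0.465 mWb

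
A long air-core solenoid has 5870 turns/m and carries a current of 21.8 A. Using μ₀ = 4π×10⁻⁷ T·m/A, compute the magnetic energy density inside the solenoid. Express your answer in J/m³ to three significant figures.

u ≈ 10300 J/m³

B = μ₀nI = (4π×10⁻⁷)(5.870×10^3)(21.8) = 0.1608 T.
u = B²/(2μ₀) = (0.1608)²/(2×4π×10⁻⁷) = 1.029×10^4 J/m³.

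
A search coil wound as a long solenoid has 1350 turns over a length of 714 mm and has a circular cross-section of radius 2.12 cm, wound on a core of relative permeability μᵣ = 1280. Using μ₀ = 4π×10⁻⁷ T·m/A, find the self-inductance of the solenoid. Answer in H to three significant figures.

L ≈ 5.80 H

A = πr² = π(2.120×10^-2 m)² = 1.412×10^-3 m².
For a long solenoid, L = μ₀μᵣN²A/ℓ.
L = (4π×10⁻⁷)(1280)(1350)²(1.412×10^-3)/(0.714 m) = 5.797 H.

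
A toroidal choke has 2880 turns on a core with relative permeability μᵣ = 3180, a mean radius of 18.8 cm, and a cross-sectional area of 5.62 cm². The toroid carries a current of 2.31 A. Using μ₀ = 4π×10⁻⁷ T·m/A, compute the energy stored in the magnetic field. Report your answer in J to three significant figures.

U ≈ 42.1 J

L = μ₀μᵣN²A/(2πR) = (4π×10⁻⁷)(3180)(2880)²(5.620×10^-4)/(2π×0.188) = 15.77 H.
U = ½LI² = ½(15.77)(2.31)² = 42.07 J.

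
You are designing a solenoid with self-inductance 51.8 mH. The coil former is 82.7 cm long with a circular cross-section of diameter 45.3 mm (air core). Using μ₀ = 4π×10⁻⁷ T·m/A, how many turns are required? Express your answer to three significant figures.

A = π(d/2)² = π(2.265×10^-2 m)² = 1.612×10^-3 m².
From L = μ₀N²A/ℓ, N = √(Lℓ / (μ₀A)).
N = √[(5.180×10^-2)(0.827) / ((4π×10⁻⁷)×1.612×10^-3)] = √(2.115×10^7) ≈ 4599.1.

N ≈ 4600 turns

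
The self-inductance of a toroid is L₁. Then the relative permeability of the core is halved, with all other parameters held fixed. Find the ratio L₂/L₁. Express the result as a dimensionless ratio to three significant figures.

For a toroid, L ∝ μᵣN²A/R.
L₂/L₁ = (0.5) = 0.500.

L₂/L₁ = 0.500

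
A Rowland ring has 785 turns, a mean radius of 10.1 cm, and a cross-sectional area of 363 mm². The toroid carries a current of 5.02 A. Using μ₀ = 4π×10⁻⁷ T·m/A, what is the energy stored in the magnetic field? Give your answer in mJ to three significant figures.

L = μ₀N²A/(2πR) = (4π×10⁻⁷)(785)²(3.630×10^-4)/(2π×0.101) = 4.429×10^-4 H.
U = ½LI² = ½(4.429×10^-4)(5.02)² = 5.581×10^-3 J.

U ≈ 5.58 mJ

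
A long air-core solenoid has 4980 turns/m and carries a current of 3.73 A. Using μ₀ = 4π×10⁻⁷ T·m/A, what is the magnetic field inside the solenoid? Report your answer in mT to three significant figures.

Inside a long solenoid, B = μ₀nI.
B = (4π×10⁻⁷)(4.980×10^3 m⁻¹)(3.73 A) = 2.334×10^-2 T.

B ≈ 23.3 mT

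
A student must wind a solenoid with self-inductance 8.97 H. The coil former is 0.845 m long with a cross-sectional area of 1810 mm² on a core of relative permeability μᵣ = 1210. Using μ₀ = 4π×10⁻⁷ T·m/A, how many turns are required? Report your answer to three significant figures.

N ≈ 1660 turns

A = 1810 mm² = 1.810×10^-3 m².
From L = μ₀μᵣN²A/ℓ, N = √(Lℓ / (μ₀μᵣA)).
N = √[(8.97)(0.845) / ((4π×10⁻⁷)(1210)×1.810×10^-3)] = √(2.754×10^6) ≈ 1659.5.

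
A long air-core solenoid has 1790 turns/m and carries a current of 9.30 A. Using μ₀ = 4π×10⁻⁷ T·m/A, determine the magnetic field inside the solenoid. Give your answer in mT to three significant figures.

B ≈ 20.9 mT

Inside a long solenoid, B = μ₀nI.
B = (4π×10⁻⁷)(1.790×10^3 m⁻¹)(9.30 A) = 2.092×10^-2 T.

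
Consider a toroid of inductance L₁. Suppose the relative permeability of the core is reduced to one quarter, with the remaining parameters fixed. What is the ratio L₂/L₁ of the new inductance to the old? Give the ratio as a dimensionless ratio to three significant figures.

For a toroid, L ∝ μᵣN²A/R.
L₂/L₁ = (0.25) = 0.250.

L₂/L₁ = 0.250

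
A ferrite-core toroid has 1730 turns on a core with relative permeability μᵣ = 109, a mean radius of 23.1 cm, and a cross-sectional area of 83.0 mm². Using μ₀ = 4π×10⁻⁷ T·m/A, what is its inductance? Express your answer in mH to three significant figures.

For a thin toroid, L = μ₀μᵣN²A/(2πR).
L = (4π×10⁻⁷)(109)(1730)²(8.300×10^-5) / (2π×0.231 m) = 2.344×10^-2 H.

L ≈ 23.4 mH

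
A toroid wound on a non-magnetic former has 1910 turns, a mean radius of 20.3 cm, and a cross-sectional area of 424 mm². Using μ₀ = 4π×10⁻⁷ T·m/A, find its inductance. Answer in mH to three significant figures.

L ≈ 1.52 mH

For a thin toroid, L = μ₀N²A/(2πR).
L = (4π×10⁻⁷)(1910)²(4.240×10^-4) / (2π×0.203 m) = 1.524×10^-3 H.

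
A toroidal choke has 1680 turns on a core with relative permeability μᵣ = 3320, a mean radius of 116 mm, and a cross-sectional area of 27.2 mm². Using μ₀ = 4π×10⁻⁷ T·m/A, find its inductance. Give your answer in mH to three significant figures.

L ≈ 439 mH

For a thin toroid, L = μ₀μᵣN²A/(2πR).
L = (4π×10⁻⁷)(3320)(1680)²(2.720×10^-5) / (2π×0.116 m) = 0.4394 H.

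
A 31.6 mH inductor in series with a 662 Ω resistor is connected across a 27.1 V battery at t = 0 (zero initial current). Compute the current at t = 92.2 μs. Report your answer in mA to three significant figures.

τ = L/R = 3.160×10^-2/662 = 4.773×10^-5 s; final current I_∞ = ε/R = 27.1/662 = 4.094×10^-2 A.
I(t) = I_∞(1 − e^(−t/τ)) with t/τ = 1.932.
I = (4.094×10^-2)(1 − e^(−1.932)) = 3.500×10^-2 A.

I ≈ 35.0 mA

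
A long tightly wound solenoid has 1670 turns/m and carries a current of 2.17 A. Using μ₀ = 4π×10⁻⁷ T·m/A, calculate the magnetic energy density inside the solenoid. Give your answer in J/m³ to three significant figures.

B = μ₀nI = (4π×10⁻⁷)(1.670×10^3)(2.17) = 4.554×10^-3 T.
u = B²/(2μ₀) = (4.554×10^-3)²/(2×4π×10⁻⁷) = 8.251 J/m³.

u ≈ 8.25 J/m³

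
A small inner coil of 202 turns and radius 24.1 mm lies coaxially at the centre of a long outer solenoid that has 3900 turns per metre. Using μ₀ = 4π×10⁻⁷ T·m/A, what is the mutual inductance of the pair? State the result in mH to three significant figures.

The outer solenoid produces a uniform field B₁ = μ₀n₁I₁ across the inner coil,
so the flux linkage is N₂Φ = N₂B₁A₂ = μ₀n₁N₂A₂·I₁, giving M = μ₀n₁N₂A₂.
A₂ = πr² = π(2.410×10^-2 m)² = 1.8247×10^-3 m².
M = (4π×10⁻⁷)(3900)(202)(1.8247×10^-3) = 1.806×10^-3 H.

M ≈ 1.81 mH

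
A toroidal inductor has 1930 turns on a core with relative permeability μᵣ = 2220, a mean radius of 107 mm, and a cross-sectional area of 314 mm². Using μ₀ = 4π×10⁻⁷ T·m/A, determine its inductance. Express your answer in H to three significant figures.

L ≈ 4.85 H

For a thin toroid, L = μ₀μᵣN²A/(2πR).
L = (4π×10⁻⁷)(2220)(1930)²(3.140×10^-4) / (2π×0.107 m) = 4.853 H.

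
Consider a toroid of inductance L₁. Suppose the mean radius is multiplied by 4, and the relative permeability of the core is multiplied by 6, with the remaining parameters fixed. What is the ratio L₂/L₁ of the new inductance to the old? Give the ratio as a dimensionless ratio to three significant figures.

For a toroid, L ∝ μᵣN²A/R.
L₂/L₁ = (4)^-1 × (6) = 1.50.

L₂/L₁ = 1.50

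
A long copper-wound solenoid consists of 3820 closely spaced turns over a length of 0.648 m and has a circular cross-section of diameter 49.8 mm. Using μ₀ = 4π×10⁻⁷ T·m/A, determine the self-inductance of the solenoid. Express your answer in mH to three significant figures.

A = π(d/2)² = π(2.490×10^-2 m)² = 1.948×10^-3 m².
For a long solenoid, L = μ₀N²A/ℓ.
L = (4π×10⁻⁷)(3820)²(1.948×10^-3)/(0.648 m) = 5.512×10^-2 H.

L ≈ 55.1 mH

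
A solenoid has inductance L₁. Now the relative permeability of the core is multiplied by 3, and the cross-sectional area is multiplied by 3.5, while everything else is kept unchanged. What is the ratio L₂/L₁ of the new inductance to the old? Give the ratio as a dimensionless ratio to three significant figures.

L₂/L₁ = 10.5

For a solenoid, L ∝ μᵣN²A/ℓ.
L₂/L₁ = (3) × (3.5) = 10.5.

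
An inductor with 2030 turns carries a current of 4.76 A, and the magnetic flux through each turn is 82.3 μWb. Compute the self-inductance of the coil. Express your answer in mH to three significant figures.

L ≈ 35.1 mH

Self-inductance is defined by L = NΦ_B/I (flux linkage over current).
L = (2030)(8.230×10^-5 Wb)/(4.76 A) = 3.510×10^-2 H.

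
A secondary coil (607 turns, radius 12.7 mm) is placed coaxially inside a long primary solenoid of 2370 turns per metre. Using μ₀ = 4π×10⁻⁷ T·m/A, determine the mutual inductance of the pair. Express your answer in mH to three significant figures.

The outer solenoid produces a uniform field B₁ = μ₀n₁I₁ across the inner coil,
so the flux linkage is N₂Φ = N₂B₁A₂ = μ₀n₁N₂A₂·I₁, giving M = μ₀n₁N₂A₂.
A₂ = πr² = π(1.270×10^-2 m)² = 5.067×10^-4 m².
M = (4π×10⁻⁷)(2370)(607)(5.067×10^-4) = 9.160×10^-4 H.

M ≈ 0.916 mH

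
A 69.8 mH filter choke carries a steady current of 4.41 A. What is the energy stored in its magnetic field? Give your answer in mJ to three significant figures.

Stored magnetic energy: U = ½LI².
U = ½(6.980×10^-2 H)(4.41 A)² = 0.6787 J.

U ≈ 679 mJ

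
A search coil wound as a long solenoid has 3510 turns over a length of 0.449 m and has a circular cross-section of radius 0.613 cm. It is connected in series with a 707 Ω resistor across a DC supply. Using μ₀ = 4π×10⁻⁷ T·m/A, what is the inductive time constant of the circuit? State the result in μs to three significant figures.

A = πr² = π(6.130×10^-3 m)² = 1.181×10^-4 m².
L = μ₀N²A/ℓ = (4π×10⁻⁷)(3510)²(1.181×10^-4)/(0.449) = 4.071×10^-3 H.
τ = L/R = (4.071×10^-3)/(707) = 5.757×10^-6 s.

τ ≈ 5.76 μs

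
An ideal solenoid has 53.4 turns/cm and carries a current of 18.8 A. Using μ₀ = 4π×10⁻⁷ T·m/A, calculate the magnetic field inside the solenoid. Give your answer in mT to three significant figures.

Inside a long solenoid, B = μ₀nI.
B = (4π×10⁻⁷)(5.340×10^3 m⁻¹)(18.8 A) = 0.1262 T.

B ≈ 126 mT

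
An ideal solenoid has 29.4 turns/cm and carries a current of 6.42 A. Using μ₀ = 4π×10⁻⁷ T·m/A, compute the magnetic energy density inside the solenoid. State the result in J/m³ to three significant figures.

u ≈ 224 J/m³

B = μ₀nI = (4π×10⁻⁷)(2.940×10^3)(6.42) = 2.372×10^-2 T.
u = B²/(2μ₀) = (2.372×10^-2)²/(2×4π×10⁻⁷) = 223.8 J/m³.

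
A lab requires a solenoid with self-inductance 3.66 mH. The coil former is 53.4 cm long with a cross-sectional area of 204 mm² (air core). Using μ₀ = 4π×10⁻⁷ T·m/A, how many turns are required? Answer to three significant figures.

A = 204 mm² = 2.040×10^-4 m².
From L = μ₀N²A/ℓ, N = √(Lℓ / (μ₀A)).
N = √[(3.660×10^-3)(0.534) / ((4π×10⁻⁷)×2.040×10^-4)] = √(7.624×10^6) ≈ 2761.2.

N ≈ 2760 turns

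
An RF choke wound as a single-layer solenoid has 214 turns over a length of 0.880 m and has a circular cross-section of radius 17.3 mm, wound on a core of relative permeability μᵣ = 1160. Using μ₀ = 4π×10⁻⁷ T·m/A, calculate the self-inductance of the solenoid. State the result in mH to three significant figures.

A = πr² = π(1.730×10^-2 m)² = 9.402×10^-4 m².
For a long solenoid, L = μ₀μᵣN²A/ℓ.
L = (4π×10⁻⁷)(1160)(214)²(9.402×10^-4)/(0.88 m) = 7.133×10^-2 H.

L ≈ 71.3 mH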